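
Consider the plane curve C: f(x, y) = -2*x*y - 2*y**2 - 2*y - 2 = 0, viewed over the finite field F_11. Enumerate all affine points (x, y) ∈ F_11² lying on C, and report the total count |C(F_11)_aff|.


Affine F_11-points: {(1, 10), (2, 2), (2, 6), (3, 3), (3, 4), (6, 7), (6, 8), (7, 5), (7, 9), (8, 1)}; count = 10.

For each of the 121 pairs (x, y) ∈ F_11², evaluate f(x, y) mod 11. Record the zeros.
  x = 0: [0↦9, 1↦5, 2↦8, 3↦7, 4↦2, 5↦4, 6↦2, 7↦7, 8↦8, 9↦5, 10↦9]  zeros at y ∈ ∅
  x = 1: [0↦9, 1↦3, 2↦4, 3↦1, 4↦5, 5↦5, 6↦1, 7↦4, 8↦3, 9↦9, 10↦0]  zeros at y ∈ {10}
  x = 2: [0↦9, 1↦1, 2↦0, 3↦6, 4↦8, 5↦6, 6↦0, 7↦1, 8↦9, 9↦2, 10↦2]  zeros at y ∈ {2, 6}
  x = 3: [0↦9, 1↦10, 2↦7, 3↦0, 4↦0, 5↦7, 6↦10, 7↦9, 8↦4, 9↦6, 10↦4]  zeros at y ∈ {3, 4}
  x = 4: [0↦9, 1↦8, 2↦3, 3↦5, 4↦3, 5↦8, 6↦9, 7↦6, 8↦10, 9↦10, 10↦6]  zeros at y ∈ ∅
  x = 5: [0↦9, 1↦6, 2↦10, 3↦10, 4↦6, 5↦9, 6↦8, 7↦3, 8↦5, 9↦3, 10↦8]  zeros at y ∈ ∅
  x = 6: [0↦9, 1↦4, 2↦6, 3↦4, 4↦9, 5↦10, 6↦7, 7↦0, 8↦0, 9↦7, 10↦10]  zeros at y ∈ {7, 8}
  x = 7: [0↦9, 1↦2, 2↦2, 3↦9, 4↦1, 5↦0, 6↦6, 7↦8, 8↦6, 9↦0, 10↦1]  zeros at y ∈ {5, 9}
  x = 8: [0↦9, 1↦0, 2↦9, 3↦3, 4↦4, 5↦1, 6↦5, 7↦5, 8↦1, 9↦4, 10↦3]  zeros at y ∈ {1}
  x = 9: [0↦9, 1↦9, 2↦5, 3↦8, 4↦7, 5↦2, 6↦4, 7↦2, 8↦7, 9↦8, 10↦5]  zeros at y ∈ ∅
  x = 10: [0↦9, 1↦7, 2↦1, 3↦2, 4↦10, 5↦3, 6↦3, 7↦10, 8↦2, 9↦1, 10↦7]  zeros at y ∈ ∅
Collecting zeros: affine points = {(1, 10), (2, 2), (2, 6), (3, 3), (3, 4), (6, 7), (6, 8), (7, 5), (7, 9), (8, 1)}.
Total count |C(F_11)_aff| = 10.


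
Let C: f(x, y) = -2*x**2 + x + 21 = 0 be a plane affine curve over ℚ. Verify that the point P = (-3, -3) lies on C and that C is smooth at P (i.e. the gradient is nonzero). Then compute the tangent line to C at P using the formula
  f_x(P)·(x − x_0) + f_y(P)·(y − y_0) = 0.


Tangent line at P: 13*x + 39 = 0.

Step 1: f(-3, -3) = 0, so P lies on C.
Step 2: partial derivatives
  f_x(x, y) = 1 - 4*x, f_y(x, y) = 0.
  f_x(P) = 13, f_y(P) = 0 (gradient nonzero, so P is smooth).
Step 3: tangent line at P: 13·(x − -3) + 0·(y − -3) = 0.
Expanding: 13*x + 39 = 0.


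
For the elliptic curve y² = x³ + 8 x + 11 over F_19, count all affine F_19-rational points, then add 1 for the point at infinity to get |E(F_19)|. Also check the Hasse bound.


Affine points = {(0, 7), (0, 12), (1, 1), (1, 18), (2, 4), (2, 15), (3, 9), (3, 10), (5, 9), (5, 10), (6, 3), (6, 16), (7, 7), (7, 12), (8, 6), (8, 13), (11, 9), (11, 10), (12, 7), (12, 12), (14, 6), (14, 13), (16, 6), (16, 13), (17, 5), (17, 14)}; affine count = 26; |E(F_19)| = 27.

Discriminant check: Δ ∝ 4a³ + 27b² = 4·8³ + 27·11² = 4·512 + 27·121 ≡ 14 (mod 19). Nonzero ⇒ E is nonsingular.
For each x ∈ F_19, compute rhs = x³ + 8·x + 11 mod 19, then count y ∈ F_19 with y² ≡ rhs.
  x = 0: rhs = 11, matching y values: 7, 12 (2 points).
  x = 1: rhs = 1, matching y values: 1, 18 (2 points).
  x = 2: rhs = 16, matching y values: 4, 15 (2 points).
  x = 3: rhs = 5, matching y values: 9, 10 (2 points).
  x = 4: rhs = 12, matching y values: none (0 points).
  x = 5: rhs = 5, matching y values: 9, 10 (2 points).
  x = 6: rhs = 9, matching y values: 3, 16 (2 points).
  x = 7: rhs = 11, matching y values: 7, 12 (2 points).
  x = 8: rhs = 17, matching y values: 6, 13 (2 points).
  x = 9: rhs = 14, matching y values: none (0 points).
  x = 10: rhs = 8, matching y values: none (0 points).
  x = 11: rhs = 5, matching y values: 9, 10 (2 points).
  x = 12: rhs = 11, matching y values: 7, 12 (2 points).
  x = 13: rhs = 13, matching y values: none (0 points).
  x = 14: rhs = 17, matching y values: 6, 13 (2 points).
  x = 15: rhs = 10, matching y values: none (0 points).
  x = 16: rhs = 17, matching y values: 6, 13 (2 points).
  x = 17: rhs = 6, matching y values: 5, 14 (2 points).
  x = 18: rhs = 2, matching y values: none (0 points).
Total affine count: 26.
Full point count |E(F_19)| = 26 + 1 = 27.
Hasse bound: |27 − (19+1)| = |7| = 7 ≤ 2√19 ≈ 8.7178 ✓.


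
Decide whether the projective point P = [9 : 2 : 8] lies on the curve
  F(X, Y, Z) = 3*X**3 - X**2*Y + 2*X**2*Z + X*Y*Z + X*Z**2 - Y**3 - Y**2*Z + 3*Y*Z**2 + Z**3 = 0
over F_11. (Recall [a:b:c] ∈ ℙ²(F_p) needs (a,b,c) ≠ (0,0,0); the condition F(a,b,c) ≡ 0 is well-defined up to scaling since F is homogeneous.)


F(9,2,8) ≡ 2 (mod 11); P is NOT on the curve.

Evaluate F(9, 2, 8) term-by-term (mod 11).
  3*X**3 ↦ 3·729·1·1 = 2187
  -X**2*Y ↦ -1·81·2·1 = -162
  2*X**2*Z ↦ 2·81·1·8 = 1296
  X*Y*Z ↦ 1·9·2·8 = 144
  X*Z**2 ↦ 1·9·1·64 = 576
  -Y**3 ↦ -1·1·8·1 = -8
  -Y**2*Z ↦ -1·1·4·8 = -32
  3*Y*Z**2 ↦ 3·1·2·64 = 384
  Z**3 ↦ 1·1·1·512 = 512
Sum: F(9, 2, 8) = (2187) + (-162) + (1296) + (144) + (576) + (-8) + (-32) + (384) + (512) = 4897.
Reducing mod 11: 4897 ≡ 2 (mod 11).
Since F(a, b, c) ≡ 2 ≠ 0 (mod 11), P does NOT lie on the curve.


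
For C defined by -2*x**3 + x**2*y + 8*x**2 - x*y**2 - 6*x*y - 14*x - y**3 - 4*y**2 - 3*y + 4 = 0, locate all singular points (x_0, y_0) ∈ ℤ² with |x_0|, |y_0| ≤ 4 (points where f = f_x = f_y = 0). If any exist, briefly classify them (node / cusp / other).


Singular points: {(1, -2)}; classification: cusp.

Compute partial derivatives:
  f_x = -6*x**2 + 2*x*y + 16*x - y**2 - 6*y - 14.
  f_y = x**2 - 2*x*y - 6*x - 3*y**2 - 8*y - 3.
Scan x_0 ∈ {−4, ..., 4}. For each x_0, f_y(x_0, y) is a polynomial in y; find its integer roots y ∈ {−4, ..., 4}, then test f_x and f at those candidates.
  x = -4: f_y(-4, y) = 37 - 3*y**2; no integer root y with |y| ≤ 4.
  x = -3: f_y(-3, y) = -3*y**2 - 2*y + 24; no integer root y with |y| ≤ 4.
  x = -2: f_y(-2, y) = -3*y**2 - 4*y + 13; no integer root y with |y| ≤ 4.
  x = -1: f_y(-1, y) = -3*y**2 - 6*y + 4; no integer root y with |y| ≤ 4.
  x = 0: f_y(0, y) = -3*y**2 - 8*y - 3; no integer root y with |y| ≤ 4.
  x = 1: f_y(1, y) = -3*y**2 - 10*y - 8; vanishes at y ∈ {-2}. (1, -2): f_x = 0, f = 0 — SINGULAR.
  x = 2: f_y(2, y) = -3*y**2 - 12*y - 11; no integer root y with |y| ≤ 4.
  x = 3: f_y(3, y) = -3*y**2 - 14*y - 12; no integer root y with |y| ≤ 4.
  x = 4: f_y(4, y) = -3*y**2 - 16*y - 11; no integer root y with |y| ≤ 4.
Only singular point on the grid: (1, -2).
Classify: substitute x = 1 + u, y = -2 + v and expand: f = -2*u**3 + u**2*v - u*v**2 - v**3 + v**2.
No constant or linear terms (consistent with a singular point). Quadratic part: v**2. Cubic part: -2*u**3 + u**2*v - u*v**2 - v**3.
The quadratic part v**2 is a perfect square, so there is a single (double) tangent line v = 0, i.e. y = -2. Restricting the cubic part to that line (v = 0) leaves -2*u**3 ≠ 0, so f is not divisible by v and the branch is v² ≈ 2*u**3 to lowest order — this is a cusp.
Classification: cusp.


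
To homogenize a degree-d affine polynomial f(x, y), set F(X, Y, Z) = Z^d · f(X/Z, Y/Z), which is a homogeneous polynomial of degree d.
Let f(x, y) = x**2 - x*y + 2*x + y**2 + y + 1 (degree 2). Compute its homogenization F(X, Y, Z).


F(X, Y, Z) = X**2 - X*Y + 2*X*Z + Y**2 + Y*Z + Z**2

deg(f) = 2.
Substitute x = X/Z, y = Y/Z into f, then multiply by Z^2.
  monomial 1·x^2·y^0 ↦ 1·X^2·Y^0·Z^0.
  monomial -1·x^1·y^1 ↦ -1·X^1·Y^1·Z^0.
  monomial 2·x^1·y^0 ↦ 2·X^1·Y^0·Z^1.
  monomial 1·x^0·y^2 ↦ 1·X^0·Y^2·Z^0.
  monomial 1·x^0·y^1 ↦ 1·X^0·Y^1·Z^1.
  monomial 1·x^0·y^0 ↦ 1·X^0·Y^0·Z^2.
Collecting: F(X, Y, Z) = X**2 - X*Y + 2*X*Z + Y**2 + Y*Z + Z**2.


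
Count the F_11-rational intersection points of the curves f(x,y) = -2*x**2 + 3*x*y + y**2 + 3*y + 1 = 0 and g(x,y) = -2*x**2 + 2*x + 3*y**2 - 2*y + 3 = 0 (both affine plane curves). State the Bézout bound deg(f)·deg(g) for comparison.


Common zeros: {(0, 2), (0, 6), (8, 5), (10, 1)}; count = 4; Bézout bound = 4.

deg(f) = 2, deg(g) = 2, so Bézout bound = 4.
Scan x ∈ F_11. For each x, list the y ∈ F_11 with f(x, y) ≡ 0 and those with g(x, y) ≡ 0 (mod 11); the common zeros in that column are the intersection.
  x = 0: f ≡ 0 at y ∈ {2, 6}; g ≡ 0 at y ∈ {2, 6}; common: {2, 6}.
  x = 1: f ≡ 0 at y ∈ ∅; g ≡ 0 at y ∈ {2, 6}; common: ∅.
  x = 2: f ≡ 0 at y ∈ ∅; g ≡ 0 at y ∈ {1, 7}; common: ∅.
  x = 3: f ≡ 0 at y ∈ {2, 8}; g ≡ 0 at y ∈ ∅; common: ∅.
  x = 4: f ≡ 0 at y ∈ ∅; g ≡ 0 at y ∈ {3, 5}; common: ∅.
  x = 5: f ≡ 0 at y ∈ {5, 10}; g ≡ 0 at y ∈ ∅; common: ∅.
  x = 6: f ≡ 0 at y ∈ ∅; g ≡ 0 at y ∈ ∅; common: ∅.
  x = 7: f ≡ 0 at y ∈ ∅; g ≡ 0 at y ∈ ∅; common: ∅.
  x = 8: f ≡ 0 at y ∈ {1, 5}; g ≡ 0 at y ∈ {3, 5}; common: {5}.
  x = 9: f ≡ 0 at y ∈ {6, 8}; g ≡ 0 at y ∈ ∅; common: ∅.
  x = 10: f ≡ 0 at y ∈ {1, 10}; g ≡ 0 at y ∈ {1, 7}; common: {1}.
Collecting: common zeros = {(0, 2), (0, 6), (8, 5), (10, 1)}, so the count is 4.
Comparison with the Bézout bound: 4 ≤ 4 = deg(f)·deg(g), as expected for curves with no common component (the bound is attained).


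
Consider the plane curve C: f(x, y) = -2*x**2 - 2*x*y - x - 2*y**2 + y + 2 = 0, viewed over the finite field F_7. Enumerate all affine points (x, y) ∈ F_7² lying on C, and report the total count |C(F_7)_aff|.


Affine F_7-points: {(1, 5), (2, 3), (2, 6), (4, 2), (4, 5), (5, 3)}; count = 6.

For each of the 49 pairs (x, y) ∈ F_7², evaluate f(x, y) mod 7. Record the zeros.
  x = 0: [0↦2, 1↦1, 2↦3, 3↦1, 4↦2, 5↦6, 6↦6]  zeros at y ∈ ∅
  x = 1: [0↦6, 1↦3, 2↦3, 3↦6, 4↦5, 5↦0, 6↦5]  zeros at y ∈ {5}
  x = 2: [0↦6, 1↦1, 2↦6, 3↦0, 4↦4, 5↦4, 6↦0]  zeros at y ∈ {3, 6}
  x = 3: [0↦2, 1↦2, 2↦5, 3↦4, 4↦6, 5↦4, 6↦5]  zeros at y ∈ ∅
  x = 4: [0↦1, 1↦6, 2↦0, 3↦4, 4↦4, 5↦0, 6↦6]  zeros at y ∈ {2, 5}
  x = 5: [0↦3, 1↦6, 2↦5, 3↦0, 4↦5, 5↦6, 6↦3]  zeros at y ∈ {3}
  x = 6: [0↦1, 1↦2, 2↦6, 3↦6, 4↦2, 5↦1, 6↦3]  zeros at y ∈ ∅
Collecting zeros: affine points = {(1, 5), (2, 3), (2, 6), (4, 2), (4, 5), (5, 3)}.
Total count |C(F_7)_aff| = 6.


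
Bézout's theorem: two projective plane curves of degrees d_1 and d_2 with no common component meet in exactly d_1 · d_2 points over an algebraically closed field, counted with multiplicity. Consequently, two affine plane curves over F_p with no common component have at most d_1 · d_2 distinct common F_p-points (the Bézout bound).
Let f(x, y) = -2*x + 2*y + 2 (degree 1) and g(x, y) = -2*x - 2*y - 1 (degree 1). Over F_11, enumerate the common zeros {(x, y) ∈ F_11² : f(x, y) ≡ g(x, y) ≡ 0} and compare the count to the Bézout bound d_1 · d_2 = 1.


Common zeros: {(3, 2)}; count = 1; Bézout bound = 1.

deg(f) = 1, deg(g) = 1, so Bézout bound = 1.
Scan x ∈ F_11. For each x, list the y ∈ F_11 with f(x, y) ≡ 0 and those with g(x, y) ≡ 0 (mod 11); the common zeros in that column are the intersection.
  x = 0: f ≡ 0 at y ∈ {10}; g ≡ 0 at y ∈ {5}; common: ∅.
  x = 1: f ≡ 0 at y ∈ {0}; g ≡ 0 at y ∈ {4}; common: ∅.
  x = 2: f ≡ 0 at y ∈ {1}; g ≡ 0 at y ∈ {3}; common: ∅.
  x = 3: f ≡ 0 at y ∈ {2}; g ≡ 0 at y ∈ {2}; common: {2}.
  x = 4: f ≡ 0 at y ∈ {3}; g ≡ 0 at y ∈ {1}; common: ∅.
  x = 5: f ≡ 0 at y ∈ {4}; g ≡ 0 at y ∈ {0}; common: ∅.
  x = 6: f ≡ 0 at y ∈ {5}; g ≡ 0 at y ∈ {10}; common: ∅.
  x = 7: f ≡ 0 at y ∈ {6}; g ≡ 0 at y ∈ {9}; common: ∅.
  x = 8: f ≡ 0 at y ∈ {7}; g ≡ 0 at y ∈ {8}; common: ∅.
  x = 9: f ≡ 0 at y ∈ {8}; g ≡ 0 at y ∈ {7}; common: ∅.
  x = 10: f ≡ 0 at y ∈ {9}; g ≡ 0 at y ∈ {6}; common: ∅.
Collecting: common zeros = {(3, 2)}, so the count is 1.
Comparison with the Bézout bound: 1 ≤ 1 = deg(f)·deg(g), as expected for curves with no common component (the bound is attained).


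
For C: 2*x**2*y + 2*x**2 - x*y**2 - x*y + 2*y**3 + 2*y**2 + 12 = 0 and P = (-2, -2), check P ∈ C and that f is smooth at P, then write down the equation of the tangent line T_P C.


Tangent line at P: 6*x + 18*y + 48 = 0.

Step 1: f(-2, -2) = 0, so P lies on C.
Step 2: partial derivatives
  f_x(x, y) = 4*x*y + 4*x - y**2 - y, f_y(x, y) = 2*x**2 - 2*x*y - x + 6*y**2 + 4*y.
  f_x(P) = 6, f_y(P) = 18 (gradient nonzero, so P is smooth).
Step 3: tangent line at P: 6·(x − -2) + 18·(y − -2) = 0.
Expanding: 6*x + 18*y + 48 = 0.


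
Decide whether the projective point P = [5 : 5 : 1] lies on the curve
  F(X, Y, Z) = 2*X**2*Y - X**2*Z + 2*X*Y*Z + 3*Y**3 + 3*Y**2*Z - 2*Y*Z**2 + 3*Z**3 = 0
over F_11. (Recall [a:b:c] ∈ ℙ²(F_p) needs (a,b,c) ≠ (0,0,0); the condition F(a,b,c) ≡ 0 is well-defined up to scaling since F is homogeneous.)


F(5,5,1) ≡ 3 (mod 11); P is NOT on the curve.

Evaluate F(5, 5, 1) term-by-term (mod 11).
  2*X**2*Y ↦ 2·25·5·1 = 250
  -X**2*Z ↦ -1·25·1·1 = -25
  2*X*Y*Z ↦ 2·5·5·1 = 50
  3*Y**3 ↦ 3·1·125·1 = 375
  3*Y**2*Z ↦ 3·1·25·1 = 75
  -2*Y*Z**2 ↦ -2·1·5·1 = -10
  3*Z**3 ↦ 3·1·1·1 = 3
Sum: F(5, 5, 1) = (250) + (-25) + (50) + (375) + (75) + (-10) + (3) = 718.
Reducing mod 11: 718 ≡ 3 (mod 11).
Since F(a, b, c) ≡ 3 ≠ 0 (mod 11), P does NOT lie on the curve.


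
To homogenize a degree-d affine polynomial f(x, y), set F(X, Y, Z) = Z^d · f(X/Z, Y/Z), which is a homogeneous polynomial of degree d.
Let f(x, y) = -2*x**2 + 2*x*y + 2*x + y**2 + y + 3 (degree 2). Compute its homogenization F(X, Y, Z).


F(X, Y, Z) = -2*X**2 + 2*X*Y + 2*X*Z + Y**2 + Y*Z + 3*Z**2

deg(f) = 2.
Substitute x = X/Z, y = Y/Z into f, then multiply by Z^2.
  monomial -2·x^2·y^0 ↦ -2·X^2·Y^0·Z^0.
  monomial 2·x^1·y^1 ↦ 2·X^1·Y^1·Z^0.
  monomial 2·x^1·y^0 ↦ 2·X^1·Y^0·Z^1.
  monomial 1·x^0·y^2 ↦ 1·X^0·Y^2·Z^0.
  monomial 1·x^0·y^1 ↦ 1·X^0·Y^1·Z^1.
  monomial 3·x^0·y^0 ↦ 3·X^0·Y^0·Z^2.
Collecting: F(X, Y, Z) = -2*X**2 + 2*X*Y + 2*X*Z + Y**2 + Y*Z + 3*Z**2.


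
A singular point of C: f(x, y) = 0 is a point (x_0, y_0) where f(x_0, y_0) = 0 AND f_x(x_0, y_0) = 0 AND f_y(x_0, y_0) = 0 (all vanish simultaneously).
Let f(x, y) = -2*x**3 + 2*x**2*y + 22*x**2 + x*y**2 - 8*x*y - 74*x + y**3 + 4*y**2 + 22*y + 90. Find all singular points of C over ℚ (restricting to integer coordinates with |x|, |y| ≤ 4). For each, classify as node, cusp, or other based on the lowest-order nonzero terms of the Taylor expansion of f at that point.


Singular points: {(3, -2)}; classification: cusp.

Compute partial derivatives:
  f_x = -6*x**2 + 4*x*y + 44*x + y**2 - 8*y - 74.
  f_y = 2*x**2 + 2*x*y - 8*x + 3*y**2 + 8*y + 22.
Scan x_0 ∈ {−4, ..., 4}. For each x_0, f_y(x_0, y) is a polynomial in y; find its integer roots y ∈ {−4, ..., 4}, then test f_x and f at those candidates.
  x = -4: f_y(-4, y) = 3*y**2 + 86; no integer root y with |y| ≤ 4.
  x = -3: f_y(-3, y) = 3*y**2 + 2*y + 64; no integer root y with |y| ≤ 4.
  x = -2: f_y(-2, y) = 3*y**2 + 4*y + 46; no integer root y with |y| ≤ 4.
  x = -1: f_y(-1, y) = 3*y**2 + 6*y + 32; no integer root y with |y| ≤ 4.
  x = 0: f_y(0, y) = 3*y**2 + 8*y + 22; no integer root y with |y| ≤ 4.
  x = 1: f_y(1, y) = 3*y**2 + 10*y + 16; no integer root y with |y| ≤ 4.
  x = 2: f_y(2, y) = 3*y**2 + 12*y + 14; no integer root y with |y| ≤ 4.
  x = 3: f_y(3, y) = 3*y**2 + 14*y + 16; vanishes at y ∈ {-2}. (3, -2): f_x = 0, f = 0 — SINGULAR.
  x = 4: f_y(4, y) = 3*y**2 + 16*y + 22; no integer root y with |y| ≤ 4.
Only singular point on the grid: (3, -2).
Classify: substitute x = 3 + u, y = -2 + v and expand: f = -2*u**3 + 2*u**2*v + u*v**2 + v**3 + v**2.
No constant or linear terms (consistent with a singular point). Quadratic part: v**2. Cubic part: -2*u**3 + 2*u**2*v + u*v**2 + v**3.
The quadratic part v**2 is a perfect square, so there is a single (double) tangent line v = 0, i.e. y = -2. Restricting the cubic part to that line (v = 0) leaves -2*u**3 ≠ 0, so f is not divisible by v and the branch is v² ≈ 2*u**3 to lowest order — this is a cusp.
Classification: cusp.


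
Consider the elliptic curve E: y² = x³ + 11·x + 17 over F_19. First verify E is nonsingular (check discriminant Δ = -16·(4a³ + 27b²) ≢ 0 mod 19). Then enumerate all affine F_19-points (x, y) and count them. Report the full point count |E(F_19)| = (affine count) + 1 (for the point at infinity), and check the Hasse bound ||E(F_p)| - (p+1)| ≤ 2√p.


Affine points = {(0, 6), (0, 13), (2, 3), (2, 16), (3, 1), (3, 18), (4, 7), (4, 12), (5, 8), (5, 11), (7, 0), (8, 3), (8, 16), (9, 3), (9, 16), (10, 5), (10, 14), (11, 5), (11, 14), (13, 1), (13, 18), (15, 2), (15, 17), (17, 5), (17, 14), (18, 9), (18, 10)}; affine count = 27; |E(F_19)| = 28.

Discriminant check: Δ ∝ 4a³ + 27b² = 4·11³ + 27·17² = 4·1331 + 27·289 ≡ 17 (mod 19). Nonzero ⇒ E is nonsingular.
For each x ∈ F_19, compute rhs = x³ + 11·x + 17 mod 19, then count y ∈ F_19 with y² ≡ rhs.
  x = 0: rhs = 17, matching y values: 6, 13 (2 points).
  x = 1: rhs = 10, matching y values: none (0 points).
  x = 2: rhs = 9, matching y values: 3, 16 (2 points).
  x = 3: rhs = 1, matching y values: 1, 18 (2 points).
  x = 4: rhs = 11, matching y values: 7, 12 (2 points).
  x = 5: rhs = 7, matching y values: 8, 11 (2 points).
  x = 6: rhs = 14, matching y values: none (0 points).
  x = 7: rhs = 0, matching y values: 0 (1 points).
  x = 8: rhs = 9, matching y values: 3, 16 (2 points).
  x = 9: rhs = 9, matching y values: 3, 16 (2 points).
  x = 10: rhs = 6, matching y values: 5, 14 (2 points).
  x = 11: rhs = 6, matching y values: 5, 14 (2 points).
  x = 12: rhs = 15, matching y values: none (0 points).
  x = 13: rhs = 1, matching y values: 1, 18 (2 points).
  x = 14: rhs = 8, matching y values: none (0 points).
  x = 15: rhs = 4, matching y values: 2, 17 (2 points).
  x = 16: rhs = 14, matching y values: none (0 points).
  x = 17: rhs = 6, matching y values: 5, 14 (2 points).
  x = 18: rhs = 5, matching y values: 9, 10 (2 points).
Total affine count: 27.
Full point count |E(F_19)| = 27 + 1 = 28.
Hasse bound: |28 − (19+1)| = |8| = 8 ≤ 2√19 ≈ 8.7178 ✓.


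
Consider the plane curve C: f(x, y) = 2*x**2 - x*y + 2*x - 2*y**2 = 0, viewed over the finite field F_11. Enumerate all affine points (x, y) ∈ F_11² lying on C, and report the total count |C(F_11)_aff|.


Affine F_11-points: {(0, 0), (1, 8), (2, 2), (2, 8), (3, 6), (3, 9), (6, 9), (6, 10), (9, 2), (9, 10), (10, 0), (10, 6)}; count = 12.

For each of the 121 pairs (x, y) ∈ F_11², evaluate f(x, y) mod 11. Record the zeros.
  x = 0: [0↦0, 1↦9, 2↦3, 3↦4, 4↦1, 5↦5, 6↦5, 7↦1, 8↦4, 9↦3, 10↦9]  zeros at y ∈ {0}
  x = 1: [0↦4, 1↦1, 2↦5, 3↦5, 4↦1, 5↦4, 6↦3, 7↦9, 8↦0, 9↦9, 10↦3]  zeros at y ∈ {8}
  x = 2: [0↦1, 1↦8, 2↦0, 3↦10, 4↦5, 5↦7, 6↦5, 7↦10, 8↦0, 9↦8, 10↦1]  zeros at y ∈ {2, 8}
  x = 3: [0↦2, 1↦8, 2↦10, 3↦8, 4↦2, 5↦3, 6↦0, 7↦4, 8↦4, 9↦0, 10↦3]  zeros at y ∈ {6, 9}
  x = 4: [0↦7, 1↦1, 2↦2, 3↦10, 4↦3, 5↦3, 6↦10, 7↦2, 8↦1, 9↦7, 10↦9]  zeros at y ∈ ∅
  x = 5: [0↦5, 1↦9, 2↦9, 3↦5, 4↦8, 5↦7, 6↦2, 7↦4, 8↦2, 9↦7, 10↦8]  zeros at y ∈ ∅
  x = 6: [0↦7, 1↦10, 2↦9, 3↦4, 4↦6, 5↦4, 6↦9, 7↦10, 8↦7, 9↦0, 10↦0]  zeros at y ∈ {9, 10}
  x = 7: [0↦2, 1↦4, 2↦2, 3↦7, 4↦8, 5↦5, 6↦9, 7↦9, 8↦5, 9↦8, 10↦7]  zeros at y ∈ ∅
  x = 8: [0↦1, 1↦2, 2↦10, 3↦3, 4↦3, 5↦10, 6↦2, 7↦1, 8↦7, 9↦9, 10↦7]  zeros at y ∈ ∅
  x = 9: [0↦4, 1↦4, 2↦0, 3↦3, 4↦2, 5↦8, 6↦10, 7↦8, 8↦2, 9↦3, 10↦0]  zeros at y ∈ {2, 10}
  x = 10: [0↦0, 1↦10, 2↦5, 3↦7, 4↦5, 5↦10, 6↦0, 7↦8, 8↦1, 9↦1, 10↦8]  zeros at y ∈ {0, 6}
Collecting zeros: affine points = {(0, 0), (1, 8), (2, 2), (2, 8), (3, 6), (3, 9), (6, 9), (6, 10), (9, 2), (9, 10), (10, 0), (10, 6)}.
Total count |C(F_11)_aff| = 12.


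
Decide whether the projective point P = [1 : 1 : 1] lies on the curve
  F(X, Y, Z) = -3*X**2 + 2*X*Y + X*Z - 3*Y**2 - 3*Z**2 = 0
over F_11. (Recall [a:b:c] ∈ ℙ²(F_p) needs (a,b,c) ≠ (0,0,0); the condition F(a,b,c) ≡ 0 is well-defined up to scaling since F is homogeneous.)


F(1,1,1) ≡ 5 (mod 11); P is NOT on the curve.

Evaluate F(1, 1, 1) term-by-term (mod 11).
  -3*X**2 ↦ -3·1·1·1 = -3
  2*X*Y ↦ 2·1·1·1 = 2
  X*Z ↦ 1·1·1·1 = 1
  -3*Y**2 ↦ -3·1·1·1 = -3
  -3*Z**2 ↦ -3·1·1·1 = -3
Sum: F(1, 1, 1) = (-3) + (2) + (1) + (-3) + (-3) = -6.
Reducing mod 11: -6 ≡ 5 (mod 11).
Since F(a, b, c) ≡ 5 ≠ 0 (mod 11), P does NOT lie on the curve.


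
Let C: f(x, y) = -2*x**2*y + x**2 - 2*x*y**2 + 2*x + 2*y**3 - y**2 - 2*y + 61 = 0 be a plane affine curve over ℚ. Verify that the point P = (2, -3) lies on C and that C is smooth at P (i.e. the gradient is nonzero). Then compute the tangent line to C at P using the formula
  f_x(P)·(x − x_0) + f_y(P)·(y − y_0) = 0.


Tangent line at P: 12*x + 74*y + 198 = 0.

Step 1: f(2, -3) = 0, so P lies on C.
Step 2: partial derivatives
  f_x(x, y) = -4*x*y + 2*x - 2*y**2 + 2, f_y(x, y) = -2*x**2 - 4*x*y + 6*y**2 - 2*y - 2.
  f_x(P) = 12, f_y(P) = 74 (gradient nonzero, so P is smooth).
Step 3: tangent line at P: 12·(x − 2) + 74·(y − -3) = 0.
Expanding: 12*x + 74*y + 198 = 0.


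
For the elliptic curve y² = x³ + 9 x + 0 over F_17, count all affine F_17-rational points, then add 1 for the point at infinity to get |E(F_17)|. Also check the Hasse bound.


Affine points = {(0, 0), (2, 3), (2, 14), (4, 7), (4, 10), (5, 0), (6, 7), (6, 10), (7, 7), (7, 10), (10, 6), (10, 11), (11, 6), (11, 11), (12, 0), (13, 6), (13, 11), (15, 5), (15, 12)}; affine count = 19; |E(F_17)| = 20.

Discriminant check: Δ ∝ 4a³ + 27b² = 4·9³ + 27·0² = 4·729 + 27·0 ≡ 9 (mod 17). Nonzero ⇒ E is nonsingular.
For each x ∈ F_17, compute rhs = x³ + 9·x + 0 mod 17, then count y ∈ F_17 with y² ≡ rhs.
  x = 0: rhs = 0, matching y values: 0 (1 points).
  x = 1: rhs = 10, matching y values: none (0 points).
  x = 2: rhs = 9, matching y values: 3, 14 (2 points).
  x = 3: rhs = 3, matching y values: none (0 points).
  x = 4: rhs = 15, matching y values: 7, 10 (2 points).
  x = 5: rhs = 0, matching y values: 0 (1 points).
  x = 6: rhs = 15, matching y values: 7, 10 (2 points).
  x = 7: rhs = 15, matching y values: 7, 10 (2 points).
  x = 8: rhs = 6, matching y values: none (0 points).
  x = 9: rhs = 11, matching y values: none (0 points).
  x = 10: rhs = 2, matching y values: 6, 11 (2 points).
  x = 11: rhs = 2, matching y values: 6, 11 (2 points).
  x = 12: rhs = 0, matching y values: 0 (1 points).
  x = 13: rhs = 2, matching y values: 6, 11 (2 points).
  x = 14: rhs = 14, matching y values: none (0 points).
  x = 15: rhs = 8, matching y values: 5, 12 (2 points).
  x = 16: rhs = 7, matching y values: none (0 points).
Total affine count: 19.
Full point count |E(F_17)| = 19 + 1 = 20.
Hasse bound: |20 − (17+1)| = |2| = 2 ≤ 2√17 ≈ 8.2462 ✓.


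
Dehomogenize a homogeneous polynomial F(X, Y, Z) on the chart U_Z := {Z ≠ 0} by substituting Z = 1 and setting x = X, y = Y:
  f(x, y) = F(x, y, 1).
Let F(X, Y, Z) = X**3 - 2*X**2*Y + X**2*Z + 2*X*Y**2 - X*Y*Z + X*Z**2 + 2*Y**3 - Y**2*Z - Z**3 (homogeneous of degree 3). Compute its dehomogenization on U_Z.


f(x, y) = x**3 - 2*x**2*y + x**2 + 2*x*y**2 - x*y + x + 2*y**3 - y**2 - 1

On U_Z we set Z = 1. Each monomial c·X^i·Y^j·Z^k in F becomes c·x^i·y^j·1^k = c·x^i·y^j.
Substituting Z = 1: F(X, Y, 1) = x**3 - 2*x**2*y + x**2 + 2*x*y**2 - x*y + x + 2*y**3 - y**2 - 1.
Note: deg(f) ≤ deg(F) = 3; strict inequality happens when F is divisible by Z (lost terms).


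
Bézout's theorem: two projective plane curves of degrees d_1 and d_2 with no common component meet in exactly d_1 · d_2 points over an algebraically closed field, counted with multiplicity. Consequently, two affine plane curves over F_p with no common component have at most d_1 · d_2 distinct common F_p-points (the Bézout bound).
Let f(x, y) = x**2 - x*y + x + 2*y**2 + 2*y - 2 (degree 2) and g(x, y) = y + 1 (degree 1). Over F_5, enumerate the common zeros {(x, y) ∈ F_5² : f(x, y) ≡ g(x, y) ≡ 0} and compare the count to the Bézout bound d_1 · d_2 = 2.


Common zeros: ∅; count = 0; Bézout bound = 2.

deg(f) = 2, deg(g) = 1, so Bézout bound = 2.
Scan x ∈ F_5. For each x, list the y ∈ F_5 with f(x, y) ≡ 0 and those with g(x, y) ≡ 0 (mod 5); the common zeros in that column are the intersection.
  x = 0: f ≡ 0 at y ∈ {2}; g ≡ 0 at y ∈ {4}; common: ∅.
  x = 1: f ≡ 0 at y ∈ {0, 2}; g ≡ 0 at y ∈ {4}; common: ∅.
  x = 2: f ≡ 0 at y ∈ ∅; g ≡ 0 at y ∈ {4}; common: ∅.
  x = 3: f ≡ 0 at y ∈ {0, 3}; g ≡ 0 at y ∈ {4}; common: ∅.
  x = 4: f ≡ 0 at y ∈ {3}; g ≡ 0 at y ∈ {4}; common: ∅.
Collecting: common zeros = ∅, so the count is 0.
Comparison with the Bézout bound: 0 ≤ 2 = deg(f)·deg(g), as expected for curves with no common component (the affine F_5-count falls short of the bound because intersections may lie at infinity, over extension fields, or carry multiplicity).


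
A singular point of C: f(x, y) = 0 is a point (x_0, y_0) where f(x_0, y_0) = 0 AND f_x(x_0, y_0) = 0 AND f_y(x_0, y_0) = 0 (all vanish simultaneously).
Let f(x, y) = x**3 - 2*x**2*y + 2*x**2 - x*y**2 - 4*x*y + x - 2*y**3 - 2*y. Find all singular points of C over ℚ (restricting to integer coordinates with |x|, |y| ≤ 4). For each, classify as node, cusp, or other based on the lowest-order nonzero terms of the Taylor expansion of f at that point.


Singular points: {(-1, 0)}; classification: node.

Compute partial derivatives:
  f_x = 3*x**2 - 4*x*y + 4*x - y**2 - 4*y + 1.
  f_y = -2*x**2 - 2*x*y - 4*x - 6*y**2 - 2.
Scan x_0 ∈ {−4, ..., 4}. For each x_0, f_y(x_0, y) is a polynomial in y; find its integer roots y ∈ {−4, ..., 4}, then test f_x and f at those candidates.
  x = -4: f_y(-4, y) = -6*y**2 + 8*y - 18; no integer root y with |y| ≤ 4.
  x = -3: f_y(-3, y) = -6*y**2 + 6*y - 8; no integer root y with |y| ≤ 4.
  x = -2: f_y(-2, y) = -6*y**2 + 4*y - 2; no integer root y with |y| ≤ 4.
  x = -1: f_y(-1, y) = -6*y**2 + 2*y; vanishes at y ∈ {0}. (-1, 0): f_x = 0, f = 0 — SINGULAR.
  x = 0: f_y(0, y) = -6*y**2 - 2; no integer root y with |y| ≤ 4.
  x = 1: f_y(1, y) = -6*y**2 - 2*y - 8; no integer root y with |y| ≤ 4.
  x = 2: f_y(2, y) = -6*y**2 - 4*y - 18; no integer root y with |y| ≤ 4.
  x = 3: f_y(3, y) = -6*y**2 - 6*y - 32; no integer root y with |y| ≤ 4.
  x = 4: f_y(4, y) = -6*y**2 - 8*y - 50; no integer root y with |y| ≤ 4.
Only singular point on the grid: (-1, 0).
Classify: substitute x = -1 + u, y = 0 + v and expand: f = u**3 - 2*u**2*v - u**2 - u*v**2 - 2*v**3 + v**2.
No constant or linear terms (consistent with a singular point). Quadratic part: -u**2 + v**2. Cubic part: u**3 - 2*u**2*v - u*v**2 - 2*v**3.
The quadratic part v**2 - u**2 = (v − u)(v + u) splits into two distinct linear factors, so there are two distinct tangent lines y − 0 = ±(x − -1) — this is a node (ordinary double point).
Classification: node.


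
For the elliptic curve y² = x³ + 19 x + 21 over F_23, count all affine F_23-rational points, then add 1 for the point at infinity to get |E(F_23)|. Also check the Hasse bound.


Affine points = {(1, 8), (1, 15), (3, 6), (3, 17), (4, 0), (6, 11), (6, 12), (8, 8), (8, 15), (9, 1), (9, 22), (13, 2), (13, 21), (14, 8), (14, 15), (15, 1), (15, 22), (17, 6), (17, 17), (18, 10), (18, 13), (20, 11), (20, 12), (22, 1), (22, 22)}; affine count = 25; |E(F_23)| = 26.

Discriminant check: Δ ∝ 4a³ + 27b² = 4·19³ + 27·21² = 4·6859 + 27·441 ≡ 13 (mod 23). Nonzero ⇒ E is nonsingular.
For each x ∈ F_23, compute rhs = x³ + 19·x + 21 mod 23, then count y ∈ F_23 with y² ≡ rhs.
  x = 0: rhs = 21, matching y values: none (0 points).
  x = 1: rhs = 18, matching y values: 8, 15 (2 points).
  x = 2: rhs = 21, matching y values: none (0 points).
  x = 3: rhs = 13, matching y values: 6, 17 (2 points).
  x = 4: rhs = 0, matching y values: 0 (1 points).
  x = 5: rhs = 11, matching y values: none (0 points).
  x = 6: rhs = 6, matching y values: 11, 12 (2 points).
  x = 7: rhs = 14, matching y values: none (0 points).
  x = 8: rhs = 18, matching y values: 8, 15 (2 points).
  x = 9: rhs = 1, matching y values: 1, 22 (2 points).
  x = 10: rhs = 15, matching y values: none (0 points).
  x = 11: rhs = 20, matching y values: none (0 points).
  x = 12: rhs = 22, matching y values: none (0 points).
  x = 13: rhs = 4, matching y values: 2, 21 (2 points).
  x = 14: rhs = 18, matching y values: 8, 15 (2 points).
  x = 15: rhs = 1, matching y values: 1, 22 (2 points).
  x = 16: rhs = 5, matching y values: none (0 points).
  x = 17: rhs = 13, matching y values: 6, 17 (2 points).
  x = 18: rhs = 8, matching y values: 10, 13 (2 points).
  x = 19: rhs = 19, matching y values: none (0 points).
  x = 20: rhs = 6, matching y values: 11, 12 (2 points).
  x = 21: rhs = 21, matching y values: none (0 points).
  x = 22: rhs = 1, matching y values: 1, 22 (2 points).
Total affine count: 25.
Full point count |E(F_23)| = 25 + 1 = 26.
Hasse bound: |26 − (23+1)| = |2| = 2 ≤ 2√23 ≈ 9.5917 ✓.


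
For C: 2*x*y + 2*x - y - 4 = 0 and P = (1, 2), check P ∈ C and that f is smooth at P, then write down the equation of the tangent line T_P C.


Tangent line at P: 6*x + y - 8 = 0.

Step 1: f(1, 2) = 0, so P lies on C.
Step 2: partial derivatives
  f_x(x, y) = 2*y + 2, f_y(x, y) = 2*x - 1.
  f_x(P) = 6, f_y(P) = 1 (gradient nonzero, so P is smooth).
Step 3: tangent line at P: 6·(x − 1) + 1·(y − 2) = 0.
Expanding: 6*x + y - 8 = 0.


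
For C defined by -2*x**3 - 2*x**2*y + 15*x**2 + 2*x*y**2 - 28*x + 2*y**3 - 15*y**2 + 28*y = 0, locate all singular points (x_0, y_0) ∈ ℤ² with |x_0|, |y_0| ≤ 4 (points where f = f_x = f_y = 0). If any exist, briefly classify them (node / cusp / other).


Singular points: {(2, 2)}; classification: node.

Compute partial derivatives:
  f_x = -6*x**2 - 4*x*y + 30*x + 2*y**2 - 28.
  f_y = -2*x**2 + 4*x*y + 6*y**2 - 30*y + 28.
Scan x_0 ∈ {−4, ..., 4}. For each x_0, f_y(x_0, y) is a polynomial in y; find its integer roots y ∈ {−4, ..., 4}, then test f_x and f at those candidates.
  x = -4: f_y(-4, y) = 6*y**2 - 46*y - 4; no integer root y with |y| ≤ 4.
  x = -3: f_y(-3, y) = 6*y**2 - 42*y + 10; no integer root y with |y| ≤ 4.
  x = -2: f_y(-2, y) = 6*y**2 - 38*y + 20; no integer root y with |y| ≤ 4.
  x = -1: f_y(-1, y) = 6*y**2 - 34*y + 26; no integer root y with |y| ≤ 4.
  x = 0: f_y(0, y) = 6*y**2 - 30*y + 28; no integer root y with |y| ≤ 4.
  x = 1: f_y(1, y) = 6*y**2 - 26*y + 26; no integer root y with |y| ≤ 4.
  x = 2: f_y(2, y) = 6*y**2 - 22*y + 20; vanishes at y ∈ {2}. (2, 2): f_x = 0, f = 0 — SINGULAR.
  x = 3: f_y(3, y) = 6*y**2 - 18*y + 10; no integer root y with |y| ≤ 4.
  x = 4: f_y(4, y) = 6*y**2 - 14*y - 4; no integer root y with |y| ≤ 4.
Only singular point on the grid: (2, 2).
Classify: substitute x = 2 + u, y = 2 + v and expand: f = -2*u**3 - 2*u**2*v - u**2 + 2*u*v**2 + 2*v**3 + v**2.
No constant or linear terms (consistent with a singular point). Quadratic part: -u**2 + v**2. Cubic part: -2*u**3 - 2*u**2*v + 2*u*v**2 + 2*v**3.
The quadratic part v**2 - u**2 = (v − u)(v + u) splits into two distinct linear factors, so there are two distinct tangent lines y − 2 = ±(x − 2) — this is a node (ordinary double point).
Classification: node.


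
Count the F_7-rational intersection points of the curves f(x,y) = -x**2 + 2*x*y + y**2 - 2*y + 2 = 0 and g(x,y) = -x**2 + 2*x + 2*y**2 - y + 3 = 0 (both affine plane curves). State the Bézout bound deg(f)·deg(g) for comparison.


Common zeros: {(3, 0)}; count = 1; Bézout bound = 4.

deg(f) = 2, deg(g) = 2, so Bézout bound = 4.
Scan x ∈ F_7. For each x, list the y ∈ F_7 with f(x, y) ≡ 0 and those with g(x, y) ≡ 0 (mod 7); the common zeros in that column are the intersection.
  x = 0: f ≡ 0 at y ∈ ∅; g ≡ 0 at y ∈ ∅; common: ∅.
  x = 1: f ≡ 0 at y ∈ ∅; g ≡ 0 at y ∈ {5, 6}; common: ∅.
  x = 2: f ≡ 0 at y ∈ ∅; g ≡ 0 at y ∈ ∅; common: ∅.
  x = 3: f ≡ 0 at y ∈ {0, 3}; g ≡ 0 at y ∈ {0, 4}; common: {0}.
  x = 4: f ≡ 0 at y ∈ {0, 1}; g ≡ 0 at y ∈ ∅; common: ∅.
  x = 5: f ≡ 0 at y ∈ {1, 5}; g ≡ 0 at y ∈ ∅; common: ∅.
  x = 6: f ≡ 0 at y ∈ ∅; g ≡ 0 at y ∈ {0, 4}; common: ∅.
Collecting: common zeros = {(3, 0)}, so the count is 1.
Comparison with the Bézout bound: 1 ≤ 4 = deg(f)·deg(g), as expected for curves with no common component (the affine F_7-count falls short of the bound because intersections may lie at infinity, over extension fields, or carry multiplicity).


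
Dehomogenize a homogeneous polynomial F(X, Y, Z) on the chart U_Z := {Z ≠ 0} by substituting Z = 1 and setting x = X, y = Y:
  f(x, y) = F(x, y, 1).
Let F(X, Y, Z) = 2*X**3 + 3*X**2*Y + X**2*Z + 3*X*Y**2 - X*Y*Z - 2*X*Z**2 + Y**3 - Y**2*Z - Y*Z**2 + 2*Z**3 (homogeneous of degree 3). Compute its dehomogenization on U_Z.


f(x, y) = 2*x**3 + 3*x**2*y + x**2 + 3*x*y**2 - x*y - 2*x + y**3 - y**2 - y + 2

On U_Z we set Z = 1. Each monomial c·X^i·Y^j·Z^k in F becomes c·x^i·y^j·1^k = c·x^i·y^j.
Substituting Z = 1: F(X, Y, 1) = 2*x**3 + 3*x**2*y + x**2 + 3*x*y**2 - x*y - 2*x + y**3 - y**2 - y + 2.
Note: deg(f) ≤ deg(F) = 3; strict inequality happens when F is divisible by Z (lost terms).


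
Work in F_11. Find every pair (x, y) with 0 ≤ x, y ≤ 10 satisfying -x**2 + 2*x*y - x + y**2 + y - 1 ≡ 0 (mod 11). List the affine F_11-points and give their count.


Affine F_11-points: {(0, 3), (0, 7), (2, 7), (2, 10), (4, 1), (5, 3), (5, 8), (6, 10), (8, 1), (8, 4), (10, 4), (10, 8)}; count = 12.

For each of the 121 pairs (x, y) ∈ F_11², evaluate f(x, y) mod 11. Record the zeros.
  x = 0: [0↦10, 1↦1, 2↦5, 3↦0, 4↦8, 5↦7, 6↦8, 7↦0, 8↦5, 9↦1, 10↦10]  zeros at y ∈ {3, 7}
  x = 1: [0↦8, 1↦1, 2↦7, 3↦4, 4↦3, 5↦4, 6↦7, 7↦1, 8↦8, 9↦6, 10↦6]  zeros at y ∈ ∅
  x = 2: [0↦4, 1↦10, 2↦7, 3↦6, 4↦7, 5↦10, 6↦4, 7↦0, 8↦9, 9↦9, 10↦0]  zeros at y ∈ {7, 10}
  x = 3: [0↦9, 1↦6, 2↦5, 3↦6, 4↦9, 5↦3, 6↦10, 7↦8, 8↦8, 9↦10, 10↦3]  zeros at y ∈ ∅
  x = 4: [0↦1, 1↦0, 2↦1, 3↦4, 4↦9, 5↦5, 6↦3, 7↦3, 8↦5, 9↦9, 10↦4]  zeros at y ∈ {1}
  x = 5: [0↦2, 1↦3, 2↦6, 3↦0, 4↦7, 5↦5, 6↦5, 7↦7, 8↦0, 9↦6, 10↦3]  zeros at y ∈ {3, 8}
  x = 6: [0↦1, 1↦4, 2↦9, 3↦5, 4↦3, 5↦3, 6↦5, 7↦9, 8↦4, 9↦1, 10↦0]  zeros at y ∈ {10}
  x = 7: [0↦9, 1↦3, 2↦10, 3↦8, 4↦8, 5↦10, 6↦3, 7↦9, 8↦6, 9↦5, 10↦6]  zeros at y ∈ ∅
  x = 8: [0↦4, 1↦0, 2↦9, 3↦9, 4↦0, 5↦4, 6↦10, 7↦7, 8↦6, 9↦7, 10↦10]  zeros at y ∈ {1, 4}
  x = 9: [0↦8, 1↦6, 2↦6, 3↦8, 4↦1, 5↦7, 6↦4, 7↦3, 8↦4, 9↦7, 10↦1]  zeros at y ∈ ∅
  x = 10: [0↦10, 1↦10, 2↦1, 3↦5, 4↦0, 5↦8, 6↦7, 7↦8, 8↦0, 9↦5, 10↦1]  zeros at y ∈ {4, 8}
Collecting zeros: affine points = {(0, 3), (0, 7), (2, 7), (2, 10), (4, 1), (5, 3), (5, 8), (6, 10), (8, 1), (8, 4), (10, 4), (10, 8)}.
Total count |C(F_11)_aff| = 12.


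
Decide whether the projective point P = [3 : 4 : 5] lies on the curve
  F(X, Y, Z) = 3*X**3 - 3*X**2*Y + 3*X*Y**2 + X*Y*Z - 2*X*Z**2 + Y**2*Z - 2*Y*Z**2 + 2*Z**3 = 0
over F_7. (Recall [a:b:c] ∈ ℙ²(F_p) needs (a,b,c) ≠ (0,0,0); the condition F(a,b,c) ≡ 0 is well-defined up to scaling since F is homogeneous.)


F(3,4,5) ≡ 3 (mod 7); P is NOT on the curve.

Evaluate F(3, 4, 5) term-by-term (mod 7).
  3*X**3 ↦ 3·27·1·1 = 81
  -3*X**2*Y ↦ -3·9·4·1 = -108
  3*X*Y**2 ↦ 3·3·16·1 = 144
  X*Y*Z ↦ 1·3·4·5 = 60
  -2*X*Z**2 ↦ -2·3·1·25 = -150
  Y**2*Z ↦ 1·1·16·5 = 80
  -2*Y*Z**2 ↦ -2·1·4·25 = -200
  2*Z**3 ↦ 2·1·1·125 = 250
Sum: F(3, 4, 5) = (81) + (-108) + (144) + (60) + (-150) + (80) + (-200) + (250) = 157.
Reducing mod 7: 157 ≡ 3 (mod 7).
Since F(a, b, c) ≡ 3 ≠ 0 (mod 7), P does NOT lie on the curve.


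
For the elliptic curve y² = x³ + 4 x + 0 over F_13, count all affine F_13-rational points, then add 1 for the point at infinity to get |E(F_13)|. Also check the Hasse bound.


Affine points = {(0, 0), (2, 4), (2, 9), (3, 0), (10, 0), (11, 6), (11, 7)}; affine count = 7; |E(F_13)| = 8.

Discriminant check: Δ ∝ 4a³ + 27b² = 4·4³ + 27·0² = 4·64 + 27·0 ≡ 9 (mod 13). Nonzero ⇒ E is nonsingular.
For each x ∈ F_13, compute rhs = x³ + 4·x + 0 mod 13, then count y ∈ F_13 with y² ≡ rhs.
  x = 0: rhs = 0, matching y values: 0 (1 points).
  x = 1: rhs = 5, matching y values: none (0 points).
  x = 2: rhs = 3, matching y values: 4, 9 (2 points).
  x = 3: rhs = 0, matching y values: 0 (1 points).
  x = 4: rhs = 2, matching y values: none (0 points).
  x = 5: rhs = 2, matching y values: none (0 points).
  x = 6: rhs = 6, matching y values: none (0 points).
  x = 7: rhs = 7, matching y values: none (0 points).
  x = 8: rhs = 11, matching y values: none (0 points).
  x = 9: rhs = 11, matching y values: none (0 points).
  x = 10: rhs = 0, matching y values: 0 (1 points).
  x = 11: rhs = 10, matching y values: 6, 7 (2 points).
  x = 12: rhs = 8, matching y values: none (0 points).
Total affine count: 7.
Full point count |E(F_13)| = 7 + 1 = 8.
Hasse bound: |8 − (13+1)| = |-6| = 6 ≤ 2√13 ≈ 7.2111 ✓.


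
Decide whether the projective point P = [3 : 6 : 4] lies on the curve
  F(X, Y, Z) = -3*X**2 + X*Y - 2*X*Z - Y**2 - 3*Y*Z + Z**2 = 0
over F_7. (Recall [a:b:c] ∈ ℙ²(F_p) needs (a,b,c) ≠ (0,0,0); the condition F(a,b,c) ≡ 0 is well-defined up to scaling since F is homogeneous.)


F(3,6,4) ≡ 1 (mod 7); P is NOT on the curve.

Evaluate F(3, 6, 4) term-by-term (mod 7).
  -3*X**2 ↦ -3·9·1·1 = -27
  X*Y ↦ 1·3·6·1 = 18
  -2*X*Z ↦ -2·3·1·4 = -24
  -Y**2 ↦ -1·1·36·1 = -36
  -3*Y*Z ↦ -3·1·6·4 = -72
  Z**2 ↦ 1·1·1·16 = 16
Sum: F(3, 6, 4) = (-27) + (18) + (-24) + (-36) + (-72) + (16) = -125.
Reducing mod 7: -125 ≡ 1 (mod 7).
Since F(a, b, c) ≡ 1 ≠ 0 (mod 7), P does NOT lie on the curve.


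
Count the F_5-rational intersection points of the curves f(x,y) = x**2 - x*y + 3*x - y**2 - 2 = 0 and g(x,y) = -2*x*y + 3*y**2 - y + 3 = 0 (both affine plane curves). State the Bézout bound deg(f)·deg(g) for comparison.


Common zeros: {(2, 2)}; count = 1; Bézout bound = 4.

deg(f) = 2, deg(g) = 2, so Bézout bound = 4.
Scan x ∈ F_5. For each x, list the y ∈ F_5 with f(x, y) ≡ 0 and those with g(x, y) ≡ 0 (mod 5); the common zeros in that column are the intersection.
  x = 0: f ≡ 0 at y ∈ ∅; g ≡ 0 at y ∈ {1}; common: ∅.
  x = 1: f ≡ 0 at y ∈ {1, 3}; g ≡ 0 at y ∈ ∅; common: ∅.
  x = 2: f ≡ 0 at y ∈ {1, 2}; g ≡ 0 at y ∈ {2, 3}; common: {2}.
  x = 3: f ≡ 0 at y ∈ ∅; g ≡ 0 at y ∈ ∅; common: ∅.
  x = 4: f ≡ 0 at y ∈ {3}; g ≡ 0 at y ∈ {4}; common: ∅.
Collecting: common zeros = {(2, 2)}, so the count is 1.
Comparison with the Bézout bound: 1 ≤ 4 = deg(f)·deg(g), as expected for curves with no common component (the affine F_5-count falls short of the bound because intersections may lie at infinity, over extension fields, or carry multiplicity).


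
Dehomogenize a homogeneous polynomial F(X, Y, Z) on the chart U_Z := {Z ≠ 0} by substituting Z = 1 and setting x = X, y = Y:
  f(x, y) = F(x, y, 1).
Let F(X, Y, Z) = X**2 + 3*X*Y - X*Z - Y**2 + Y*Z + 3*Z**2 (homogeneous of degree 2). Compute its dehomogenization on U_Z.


f(x, y) = x**2 + 3*x*y - x - y**2 + y + 3

On U_Z we set Z = 1. Each monomial c·X^i·Y^j·Z^k in F becomes c·x^i·y^j·1^k = c·x^i·y^j.
Substituting Z = 1: F(X, Y, 1) = x**2 + 3*x*y - x - y**2 + y + 3.
Note: deg(f) ≤ deg(F) = 2; strict inequality happens when F is divisible by Z (lost terms).


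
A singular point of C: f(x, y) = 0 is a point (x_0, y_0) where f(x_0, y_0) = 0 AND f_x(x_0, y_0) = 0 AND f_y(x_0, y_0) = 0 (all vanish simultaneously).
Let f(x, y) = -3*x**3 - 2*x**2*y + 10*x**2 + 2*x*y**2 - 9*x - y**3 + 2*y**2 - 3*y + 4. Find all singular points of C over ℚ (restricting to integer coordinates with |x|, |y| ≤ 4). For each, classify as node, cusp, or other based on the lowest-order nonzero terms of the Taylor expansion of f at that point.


Singular points: {(1, 1)}; classification: node.

Compute partial derivatives:
  f_x = -9*x**2 - 4*x*y + 20*x + 2*y**2 - 9.
  f_y = -2*x**2 + 4*x*y - 3*y**2 + 4*y - 3.
Scan x_0 ∈ {−4, ..., 4}. For each x_0, f_y(x_0, y) is a polynomial in y; find its integer roots y ∈ {−4, ..., 4}, then test f_x and f at those candidates.
  x = -4: f_y(-4, y) = -3*y**2 - 12*y - 35; no integer root y with |y| ≤ 4.
  x = -3: f_y(-3, y) = -3*y**2 - 8*y - 21; no integer root y with |y| ≤ 4.
  x = -2: f_y(-2, y) = -3*y**2 - 4*y - 11; no integer root y with |y| ≤ 4.
  x = -1: f_y(-1, y) = -3*y**2 - 5; no integer root y with |y| ≤ 4.
  x = 0: f_y(0, y) = -3*y**2 + 4*y - 3; no integer root y with |y| ≤ 4.
  x = 1: f_y(1, y) = -3*y**2 + 8*y - 5; vanishes at y ∈ {1}. (1, 1): f_x = 0, f = 0 — SINGULAR.
  x = 2: f_y(2, y) = -3*y**2 + 12*y - 11; no integer root y with |y| ≤ 4.
  x = 3: f_y(3, y) = -3*y**2 + 16*y - 21; vanishes at y ∈ {3}. (3, 3): f_x = -48 ≠ 0.
  x = 4: f_y(4, y) = -3*y**2 + 20*y - 35; no integer root y with |y| ≤ 4.
Only singular point on the grid: (1, 1).
Classify: substitute x = 1 + u, y = 1 + v and expand: f = -3*u**3 - 2*u**2*v - u**2 + 2*u*v**2 - v**3 + v**2.
No constant or linear terms (consistent with a singular point). Quadratic part: -u**2 + v**2. Cubic part: -3*u**3 - 2*u**2*v + 2*u*v**2 - v**3.
The quadratic part v**2 - u**2 = (v − u)(v + u) splits into two distinct linear factors, so there are two distinct tangent lines y − 1 = ±(x − 1) — this is a node (ordinary double point).
Classification: node.
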